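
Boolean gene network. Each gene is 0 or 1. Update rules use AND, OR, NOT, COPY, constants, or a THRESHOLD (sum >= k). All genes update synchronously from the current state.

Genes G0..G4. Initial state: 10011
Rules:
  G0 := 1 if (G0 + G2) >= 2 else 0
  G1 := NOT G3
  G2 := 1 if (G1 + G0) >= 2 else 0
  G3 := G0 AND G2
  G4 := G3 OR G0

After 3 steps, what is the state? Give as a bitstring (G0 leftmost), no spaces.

Step 1: G0=(1+0>=2)=0 G1=NOT G3=NOT 1=0 G2=(0+1>=2)=0 G3=G0&G2=1&0=0 G4=G3|G0=1|1=1 -> 00001
Step 2: G0=(0+0>=2)=0 G1=NOT G3=NOT 0=1 G2=(0+0>=2)=0 G3=G0&G2=0&0=0 G4=G3|G0=0|0=0 -> 01000
Step 3: G0=(0+0>=2)=0 G1=NOT G3=NOT 0=1 G2=(1+0>=2)=0 G3=G0&G2=0&0=0 G4=G3|G0=0|0=0 -> 01000

01000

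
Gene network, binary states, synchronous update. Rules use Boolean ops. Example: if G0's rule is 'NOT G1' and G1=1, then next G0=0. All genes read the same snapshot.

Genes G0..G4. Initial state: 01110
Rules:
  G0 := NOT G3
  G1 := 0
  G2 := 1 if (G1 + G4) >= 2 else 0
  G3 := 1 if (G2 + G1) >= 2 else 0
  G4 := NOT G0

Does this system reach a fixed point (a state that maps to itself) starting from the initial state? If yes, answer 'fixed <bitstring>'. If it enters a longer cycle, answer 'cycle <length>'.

Step 0: 01110
Step 1: G0=NOT G3=NOT 1=0 G1=0(const) G2=(1+0>=2)=0 G3=(1+1>=2)=1 G4=NOT G0=NOT 0=1 -> 00011
Step 2: G0=NOT G3=NOT 1=0 G1=0(const) G2=(0+1>=2)=0 G3=(0+0>=2)=0 G4=NOT G0=NOT 0=1 -> 00001
Step 3: G0=NOT G3=NOT 0=1 G1=0(const) G2=(0+1>=2)=0 G3=(0+0>=2)=0 G4=NOT G0=NOT 0=1 -> 10001
Step 4: G0=NOT G3=NOT 0=1 G1=0(const) G2=(0+1>=2)=0 G3=(0+0>=2)=0 G4=NOT G0=NOT 1=0 -> 10000
Step 5: G0=NOT G3=NOT 0=1 G1=0(const) G2=(0+0>=2)=0 G3=(0+0>=2)=0 G4=NOT G0=NOT 1=0 -> 10000
Fixed point reached at step 4: 10000

Answer: fixed 10000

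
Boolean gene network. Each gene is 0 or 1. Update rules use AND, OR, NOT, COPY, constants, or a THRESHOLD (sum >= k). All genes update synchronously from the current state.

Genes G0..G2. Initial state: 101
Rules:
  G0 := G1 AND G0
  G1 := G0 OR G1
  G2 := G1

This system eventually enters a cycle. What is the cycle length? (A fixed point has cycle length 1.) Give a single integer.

Answer: 1

Derivation:
Step 0: 101
Step 1: G0=G1&G0=0&1=0 G1=G0|G1=1|0=1 G2=G1=0 -> 010
Step 2: G0=G1&G0=1&0=0 G1=G0|G1=0|1=1 G2=G1=1 -> 011
Step 3: G0=G1&G0=1&0=0 G1=G0|G1=0|1=1 G2=G1=1 -> 011
State from step 3 equals state from step 2 -> cycle length 1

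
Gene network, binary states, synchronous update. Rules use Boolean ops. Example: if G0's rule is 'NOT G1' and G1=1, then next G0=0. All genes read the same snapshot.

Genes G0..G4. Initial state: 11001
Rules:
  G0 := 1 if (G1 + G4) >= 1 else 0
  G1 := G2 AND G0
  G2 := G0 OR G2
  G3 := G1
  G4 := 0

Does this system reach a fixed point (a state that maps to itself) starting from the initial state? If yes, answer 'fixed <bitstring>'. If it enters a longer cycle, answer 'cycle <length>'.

Step 0: 11001
Step 1: G0=(1+1>=1)=1 G1=G2&G0=0&1=0 G2=G0|G2=1|0=1 G3=G1=1 G4=0(const) -> 10110
Step 2: G0=(0+0>=1)=0 G1=G2&G0=1&1=1 G2=G0|G2=1|1=1 G3=G1=0 G4=0(const) -> 01100
Step 3: G0=(1+0>=1)=1 G1=G2&G0=1&0=0 G2=G0|G2=0|1=1 G3=G1=1 G4=0(const) -> 10110
Cycle of length 2 starting at step 1 -> no fixed point

Answer: cycle 2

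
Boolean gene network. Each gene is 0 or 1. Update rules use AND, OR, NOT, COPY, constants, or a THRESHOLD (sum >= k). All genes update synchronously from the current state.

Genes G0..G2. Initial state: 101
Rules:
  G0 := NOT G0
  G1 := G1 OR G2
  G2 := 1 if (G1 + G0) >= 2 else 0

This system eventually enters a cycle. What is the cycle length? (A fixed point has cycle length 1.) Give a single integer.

Step 0: 101
Step 1: G0=NOT G0=NOT 1=0 G1=G1|G2=0|1=1 G2=(0+1>=2)=0 -> 010
Step 2: G0=NOT G0=NOT 0=1 G1=G1|G2=1|0=1 G2=(1+0>=2)=0 -> 110
Step 3: G0=NOT G0=NOT 1=0 G1=G1|G2=1|0=1 G2=(1+1>=2)=1 -> 011
Step 4: G0=NOT G0=NOT 0=1 G1=G1|G2=1|1=1 G2=(1+0>=2)=0 -> 110
State from step 4 equals state from step 2 -> cycle length 2

Answer: 2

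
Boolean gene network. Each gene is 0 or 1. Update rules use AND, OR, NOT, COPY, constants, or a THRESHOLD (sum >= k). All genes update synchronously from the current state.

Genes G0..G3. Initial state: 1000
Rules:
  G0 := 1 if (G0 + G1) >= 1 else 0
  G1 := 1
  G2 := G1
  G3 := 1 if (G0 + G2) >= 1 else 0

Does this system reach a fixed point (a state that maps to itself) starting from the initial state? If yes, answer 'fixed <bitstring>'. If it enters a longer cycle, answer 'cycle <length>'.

Step 0: 1000
Step 1: G0=(1+0>=1)=1 G1=1(const) G2=G1=0 G3=(1+0>=1)=1 -> 1101
Step 2: G0=(1+1>=1)=1 G1=1(const) G2=G1=1 G3=(1+0>=1)=1 -> 1111
Step 3: G0=(1+1>=1)=1 G1=1(const) G2=G1=1 G3=(1+1>=1)=1 -> 1111
Fixed point reached at step 2: 1111

Answer: fixed 1111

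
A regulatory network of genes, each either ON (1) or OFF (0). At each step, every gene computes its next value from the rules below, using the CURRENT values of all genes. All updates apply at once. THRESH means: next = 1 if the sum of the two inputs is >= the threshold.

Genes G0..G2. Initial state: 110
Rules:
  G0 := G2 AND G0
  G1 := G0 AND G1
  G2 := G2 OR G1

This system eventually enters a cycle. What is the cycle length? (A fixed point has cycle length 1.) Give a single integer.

Answer: 1

Derivation:
Step 0: 110
Step 1: G0=G2&G0=0&1=0 G1=G0&G1=1&1=1 G2=G2|G1=0|1=1 -> 011
Step 2: G0=G2&G0=1&0=0 G1=G0&G1=0&1=0 G2=G2|G1=1|1=1 -> 001
Step 3: G0=G2&G0=1&0=0 G1=G0&G1=0&0=0 G2=G2|G1=1|0=1 -> 001
State from step 3 equals state from step 2 -> cycle length 1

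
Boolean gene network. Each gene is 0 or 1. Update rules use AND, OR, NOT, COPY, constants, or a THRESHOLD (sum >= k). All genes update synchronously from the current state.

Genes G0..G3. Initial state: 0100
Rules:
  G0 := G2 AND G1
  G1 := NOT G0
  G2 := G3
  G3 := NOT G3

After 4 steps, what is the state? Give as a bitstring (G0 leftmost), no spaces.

Step 1: G0=G2&G1=0&1=0 G1=NOT G0=NOT 0=1 G2=G3=0 G3=NOT G3=NOT 0=1 -> 0101
Step 2: G0=G2&G1=0&1=0 G1=NOT G0=NOT 0=1 G2=G3=1 G3=NOT G3=NOT 1=0 -> 0110
Step 3: G0=G2&G1=1&1=1 G1=NOT G0=NOT 0=1 G2=G3=0 G3=NOT G3=NOT 0=1 -> 1101
Step 4: G0=G2&G1=0&1=0 G1=NOT G0=NOT 1=0 G2=G3=1 G3=NOT G3=NOT 1=0 -> 0010

0010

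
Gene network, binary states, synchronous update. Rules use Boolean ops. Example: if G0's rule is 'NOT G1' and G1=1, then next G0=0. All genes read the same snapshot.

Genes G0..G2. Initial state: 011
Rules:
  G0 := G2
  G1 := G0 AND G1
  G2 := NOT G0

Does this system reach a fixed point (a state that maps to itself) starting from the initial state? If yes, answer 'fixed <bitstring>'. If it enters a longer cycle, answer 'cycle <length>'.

Step 0: 011
Step 1: G0=G2=1 G1=G0&G1=0&1=0 G2=NOT G0=NOT 0=1 -> 101
Step 2: G0=G2=1 G1=G0&G1=1&0=0 G2=NOT G0=NOT 1=0 -> 100
Step 3: G0=G2=0 G1=G0&G1=1&0=0 G2=NOT G0=NOT 1=0 -> 000
Step 4: G0=G2=0 G1=G0&G1=0&0=0 G2=NOT G0=NOT 0=1 -> 001
Step 5: G0=G2=1 G1=G0&G1=0&0=0 G2=NOT G0=NOT 0=1 -> 101
Cycle of length 4 starting at step 1 -> no fixed point

Answer: cycle 4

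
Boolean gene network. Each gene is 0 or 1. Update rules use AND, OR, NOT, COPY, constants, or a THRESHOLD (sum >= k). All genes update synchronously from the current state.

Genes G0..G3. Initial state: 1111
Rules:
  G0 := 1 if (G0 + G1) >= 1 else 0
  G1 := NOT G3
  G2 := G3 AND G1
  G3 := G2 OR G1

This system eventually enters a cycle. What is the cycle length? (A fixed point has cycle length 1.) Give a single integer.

Answer: 5

Derivation:
Step 0: 1111
Step 1: G0=(1+1>=1)=1 G1=NOT G3=NOT 1=0 G2=G3&G1=1&1=1 G3=G2|G1=1|1=1 -> 1011
Step 2: G0=(1+0>=1)=1 G1=NOT G3=NOT 1=0 G2=G3&G1=1&0=0 G3=G2|G1=1|0=1 -> 1001
Step 3: G0=(1+0>=1)=1 G1=NOT G3=NOT 1=0 G2=G3&G1=1&0=0 G3=G2|G1=0|0=0 -> 1000
Step 4: G0=(1+0>=1)=1 G1=NOT G3=NOT 0=1 G2=G3&G1=0&0=0 G3=G2|G1=0|0=0 -> 1100
Step 5: G0=(1+1>=1)=1 G1=NOT G3=NOT 0=1 G2=G3&G1=0&1=0 G3=G2|G1=0|1=1 -> 1101
Step 6: G0=(1+1>=1)=1 G1=NOT G3=NOT 1=0 G2=G3&G1=1&1=1 G3=G2|G1=0|1=1 -> 1011
State from step 6 equals state from step 1 -> cycle length 5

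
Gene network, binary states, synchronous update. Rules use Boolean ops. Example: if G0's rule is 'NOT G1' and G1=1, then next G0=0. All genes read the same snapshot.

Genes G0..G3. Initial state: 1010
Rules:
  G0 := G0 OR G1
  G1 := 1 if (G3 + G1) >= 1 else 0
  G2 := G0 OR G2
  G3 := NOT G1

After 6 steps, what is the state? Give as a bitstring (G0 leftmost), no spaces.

Step 1: G0=G0|G1=1|0=1 G1=(0+0>=1)=0 G2=G0|G2=1|1=1 G3=NOT G1=NOT 0=1 -> 1011
Step 2: G0=G0|G1=1|0=1 G1=(1+0>=1)=1 G2=G0|G2=1|1=1 G3=NOT G1=NOT 0=1 -> 1111
Step 3: G0=G0|G1=1|1=1 G1=(1+1>=1)=1 G2=G0|G2=1|1=1 G3=NOT G1=NOT 1=0 -> 1110
Step 4: G0=G0|G1=1|1=1 G1=(0+1>=1)=1 G2=G0|G2=1|1=1 G3=NOT G1=NOT 1=0 -> 1110
Step 5: G0=G0|G1=1|1=1 G1=(0+1>=1)=1 G2=G0|G2=1|1=1 G3=NOT G1=NOT 1=0 -> 1110
Step 6: G0=G0|G1=1|1=1 G1=(0+1>=1)=1 G2=G0|G2=1|1=1 G3=NOT G1=NOT 1=0 -> 1110

1110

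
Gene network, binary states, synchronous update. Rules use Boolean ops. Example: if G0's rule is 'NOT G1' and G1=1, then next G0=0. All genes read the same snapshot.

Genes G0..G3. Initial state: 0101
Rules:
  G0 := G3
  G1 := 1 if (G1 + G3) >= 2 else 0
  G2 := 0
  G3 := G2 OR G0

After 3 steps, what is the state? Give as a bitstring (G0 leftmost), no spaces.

Step 1: G0=G3=1 G1=(1+1>=2)=1 G2=0(const) G3=G2|G0=0|0=0 -> 1100
Step 2: G0=G3=0 G1=(1+0>=2)=0 G2=0(const) G3=G2|G0=0|1=1 -> 0001
Step 3: G0=G3=1 G1=(0+1>=2)=0 G2=0(const) G3=G2|G0=0|0=0 -> 1000

1000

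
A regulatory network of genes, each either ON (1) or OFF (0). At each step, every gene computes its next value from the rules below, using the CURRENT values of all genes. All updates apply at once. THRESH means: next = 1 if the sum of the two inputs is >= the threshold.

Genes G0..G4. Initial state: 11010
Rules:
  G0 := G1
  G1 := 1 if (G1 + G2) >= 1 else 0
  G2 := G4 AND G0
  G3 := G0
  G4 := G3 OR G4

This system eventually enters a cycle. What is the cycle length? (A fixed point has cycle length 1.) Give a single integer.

Answer: 1

Derivation:
Step 0: 11010
Step 1: G0=G1=1 G1=(1+0>=1)=1 G2=G4&G0=0&1=0 G3=G0=1 G4=G3|G4=1|0=1 -> 11011
Step 2: G0=G1=1 G1=(1+0>=1)=1 G2=G4&G0=1&1=1 G3=G0=1 G4=G3|G4=1|1=1 -> 11111
Step 3: G0=G1=1 G1=(1+1>=1)=1 G2=G4&G0=1&1=1 G3=G0=1 G4=G3|G4=1|1=1 -> 11111
State from step 3 equals state from step 2 -> cycle length 1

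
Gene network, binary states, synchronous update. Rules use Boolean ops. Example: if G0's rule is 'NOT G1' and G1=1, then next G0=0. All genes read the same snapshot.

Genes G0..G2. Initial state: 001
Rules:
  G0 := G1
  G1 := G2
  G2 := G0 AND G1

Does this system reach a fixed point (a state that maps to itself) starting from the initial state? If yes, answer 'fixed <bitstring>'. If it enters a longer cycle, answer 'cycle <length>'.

Step 0: 001
Step 1: G0=G1=0 G1=G2=1 G2=G0&G1=0&0=0 -> 010
Step 2: G0=G1=1 G1=G2=0 G2=G0&G1=0&1=0 -> 100
Step 3: G0=G1=0 G1=G2=0 G2=G0&G1=1&0=0 -> 000
Step 4: G0=G1=0 G1=G2=0 G2=G0&G1=0&0=0 -> 000
Fixed point reached at step 3: 000

Answer: fixed 000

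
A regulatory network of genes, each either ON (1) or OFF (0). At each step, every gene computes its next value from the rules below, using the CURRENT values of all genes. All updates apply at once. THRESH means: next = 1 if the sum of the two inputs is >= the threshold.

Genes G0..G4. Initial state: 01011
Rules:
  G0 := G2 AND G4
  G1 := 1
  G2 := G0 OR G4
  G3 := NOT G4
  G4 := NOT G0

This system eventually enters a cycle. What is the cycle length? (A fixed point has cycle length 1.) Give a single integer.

Answer: 5

Derivation:
Step 0: 01011
Step 1: G0=G2&G4=0&1=0 G1=1(const) G2=G0|G4=0|1=1 G3=NOT G4=NOT 1=0 G4=NOT G0=NOT 0=1 -> 01101
Step 2: G0=G2&G4=1&1=1 G1=1(const) G2=G0|G4=0|1=1 G3=NOT G4=NOT 1=0 G4=NOT G0=NOT 0=1 -> 11101
Step 3: G0=G2&G4=1&1=1 G1=1(const) G2=G0|G4=1|1=1 G3=NOT G4=NOT 1=0 G4=NOT G0=NOT 1=0 -> 11100
Step 4: G0=G2&G4=1&0=0 G1=1(const) G2=G0|G4=1|0=1 G3=NOT G4=NOT 0=1 G4=NOT G0=NOT 1=0 -> 01110
Step 5: G0=G2&G4=1&0=0 G1=1(const) G2=G0|G4=0|0=0 G3=NOT G4=NOT 0=1 G4=NOT G0=NOT 0=1 -> 01011
State from step 5 equals state from step 0 -> cycle length 5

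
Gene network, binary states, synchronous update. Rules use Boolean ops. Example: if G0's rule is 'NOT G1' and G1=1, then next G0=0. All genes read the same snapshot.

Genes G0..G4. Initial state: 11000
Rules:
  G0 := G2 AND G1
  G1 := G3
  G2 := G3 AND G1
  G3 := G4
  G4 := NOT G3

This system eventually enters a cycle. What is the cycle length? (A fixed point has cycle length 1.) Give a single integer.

Step 0: 11000
Step 1: G0=G2&G1=0&1=0 G1=G3=0 G2=G3&G1=0&1=0 G3=G4=0 G4=NOT G3=NOT 0=1 -> 00001
Step 2: G0=G2&G1=0&0=0 G1=G3=0 G2=G3&G1=0&0=0 G3=G4=1 G4=NOT G3=NOT 0=1 -> 00011
Step 3: G0=G2&G1=0&0=0 G1=G3=1 G2=G3&G1=1&0=0 G3=G4=1 G4=NOT G3=NOT 1=0 -> 01010
Step 4: G0=G2&G1=0&1=0 G1=G3=1 G2=G3&G1=1&1=1 G3=G4=0 G4=NOT G3=NOT 1=0 -> 01100
Step 5: G0=G2&G1=1&1=1 G1=G3=0 G2=G3&G1=0&1=0 G3=G4=0 G4=NOT G3=NOT 0=1 -> 10001
Step 6: G0=G2&G1=0&0=0 G1=G3=0 G2=G3&G1=0&0=0 G3=G4=1 G4=NOT G3=NOT 0=1 -> 00011
State from step 6 equals state from step 2 -> cycle length 4

Answer: 4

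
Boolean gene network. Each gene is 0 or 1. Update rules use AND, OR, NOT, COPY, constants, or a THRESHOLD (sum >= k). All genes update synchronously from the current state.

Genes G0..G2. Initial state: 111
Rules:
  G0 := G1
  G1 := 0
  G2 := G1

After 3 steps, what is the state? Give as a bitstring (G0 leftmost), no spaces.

Step 1: G0=G1=1 G1=0(const) G2=G1=1 -> 101
Step 2: G0=G1=0 G1=0(const) G2=G1=0 -> 000
Step 3: G0=G1=0 G1=0(const) G2=G1=0 -> 000

000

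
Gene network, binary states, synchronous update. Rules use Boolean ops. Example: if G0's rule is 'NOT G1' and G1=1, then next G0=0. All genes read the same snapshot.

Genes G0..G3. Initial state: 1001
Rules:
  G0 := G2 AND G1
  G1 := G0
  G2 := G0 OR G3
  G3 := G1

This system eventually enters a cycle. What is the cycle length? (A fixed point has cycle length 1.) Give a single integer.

Step 0: 1001
Step 1: G0=G2&G1=0&0=0 G1=G0=1 G2=G0|G3=1|1=1 G3=G1=0 -> 0110
Step 2: G0=G2&G1=1&1=1 G1=G0=0 G2=G0|G3=0|0=0 G3=G1=1 -> 1001
State from step 2 equals state from step 0 -> cycle length 2

Answer: 2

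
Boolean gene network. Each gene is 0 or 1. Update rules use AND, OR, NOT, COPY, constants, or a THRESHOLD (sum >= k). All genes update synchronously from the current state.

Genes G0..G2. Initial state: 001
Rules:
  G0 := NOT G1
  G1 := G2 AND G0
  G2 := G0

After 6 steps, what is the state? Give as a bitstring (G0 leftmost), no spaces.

Step 1: G0=NOT G1=NOT 0=1 G1=G2&G0=1&0=0 G2=G0=0 -> 100
Step 2: G0=NOT G1=NOT 0=1 G1=G2&G0=0&1=0 G2=G0=1 -> 101
Step 3: G0=NOT G1=NOT 0=1 G1=G2&G0=1&1=1 G2=G0=1 -> 111
Step 4: G0=NOT G1=NOT 1=0 G1=G2&G0=1&1=1 G2=G0=1 -> 011
Step 5: G0=NOT G1=NOT 1=0 G1=G2&G0=1&0=0 G2=G0=0 -> 000
Step 6: G0=NOT G1=NOT 0=1 G1=G2&G0=0&0=0 G2=G0=0 -> 100

100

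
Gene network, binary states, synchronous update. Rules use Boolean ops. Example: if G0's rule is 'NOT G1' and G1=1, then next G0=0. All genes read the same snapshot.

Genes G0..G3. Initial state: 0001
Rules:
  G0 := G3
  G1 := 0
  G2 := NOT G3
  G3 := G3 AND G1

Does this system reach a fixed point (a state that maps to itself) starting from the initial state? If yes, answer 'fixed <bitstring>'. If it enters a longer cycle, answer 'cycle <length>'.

Step 0: 0001
Step 1: G0=G3=1 G1=0(const) G2=NOT G3=NOT 1=0 G3=G3&G1=1&0=0 -> 1000
Step 2: G0=G3=0 G1=0(const) G2=NOT G3=NOT 0=1 G3=G3&G1=0&0=0 -> 0010
Step 3: G0=G3=0 G1=0(const) G2=NOT G3=NOT 0=1 G3=G3&G1=0&0=0 -> 0010
Fixed point reached at step 2: 0010

Answer: fixed 0010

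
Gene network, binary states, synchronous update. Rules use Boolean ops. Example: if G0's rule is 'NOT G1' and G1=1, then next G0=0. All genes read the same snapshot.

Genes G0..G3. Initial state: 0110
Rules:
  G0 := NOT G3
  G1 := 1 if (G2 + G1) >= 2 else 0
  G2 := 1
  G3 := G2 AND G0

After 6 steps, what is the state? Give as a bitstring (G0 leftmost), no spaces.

Step 1: G0=NOT G3=NOT 0=1 G1=(1+1>=2)=1 G2=1(const) G3=G2&G0=1&0=0 -> 1110
Step 2: G0=NOT G3=NOT 0=1 G1=(1+1>=2)=1 G2=1(const) G3=G2&G0=1&1=1 -> 1111
Step 3: G0=NOT G3=NOT 1=0 G1=(1+1>=2)=1 G2=1(const) G3=G2&G0=1&1=1 -> 0111
Step 4: G0=NOT G3=NOT 1=0 G1=(1+1>=2)=1 G2=1(const) G3=G2&G0=1&0=0 -> 0110
Step 5: G0=NOT G3=NOT 0=1 G1=(1+1>=2)=1 G2=1(const) G3=G2&G0=1&0=0 -> 1110
Step 6: G0=NOT G3=NOT 0=1 G1=(1+1>=2)=1 G2=1(const) G3=G2&G0=1&1=1 -> 1111

1111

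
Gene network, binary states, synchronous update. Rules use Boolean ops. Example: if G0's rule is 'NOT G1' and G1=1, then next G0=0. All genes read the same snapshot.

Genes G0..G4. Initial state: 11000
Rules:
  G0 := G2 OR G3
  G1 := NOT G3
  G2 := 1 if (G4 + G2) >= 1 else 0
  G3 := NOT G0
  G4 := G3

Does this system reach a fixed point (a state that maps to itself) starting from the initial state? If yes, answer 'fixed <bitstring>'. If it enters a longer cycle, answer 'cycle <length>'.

Step 0: 11000
Step 1: G0=G2|G3=0|0=0 G1=NOT G3=NOT 0=1 G2=(0+0>=1)=0 G3=NOT G0=NOT 1=0 G4=G3=0 -> 01000
Step 2: G0=G2|G3=0|0=0 G1=NOT G3=NOT 0=1 G2=(0+0>=1)=0 G3=NOT G0=NOT 0=1 G4=G3=0 -> 01010
Step 3: G0=G2|G3=0|1=1 G1=NOT G3=NOT 1=0 G2=(0+0>=1)=0 G3=NOT G0=NOT 0=1 G4=G3=1 -> 10011
Step 4: G0=G2|G3=0|1=1 G1=NOT G3=NOT 1=0 G2=(1+0>=1)=1 G3=NOT G0=NOT 1=0 G4=G3=1 -> 10101
Step 5: G0=G2|G3=1|0=1 G1=NOT G3=NOT 0=1 G2=(1+1>=1)=1 G3=NOT G0=NOT 1=0 G4=G3=0 -> 11100
Step 6: G0=G2|G3=1|0=1 G1=NOT G3=NOT 0=1 G2=(0+1>=1)=1 G3=NOT G0=NOT 1=0 G4=G3=0 -> 11100
Fixed point reached at step 5: 11100

Answer: fixed 11100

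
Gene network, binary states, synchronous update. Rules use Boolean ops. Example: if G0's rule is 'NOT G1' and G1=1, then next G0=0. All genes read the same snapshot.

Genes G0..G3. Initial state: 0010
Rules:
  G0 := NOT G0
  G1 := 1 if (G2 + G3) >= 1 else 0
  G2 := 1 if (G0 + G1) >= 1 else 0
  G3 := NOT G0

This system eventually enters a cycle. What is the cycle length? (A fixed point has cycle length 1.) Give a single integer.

Answer: 2

Derivation:
Step 0: 0010
Step 1: G0=NOT G0=NOT 0=1 G1=(1+0>=1)=1 G2=(0+0>=1)=0 G3=NOT G0=NOT 0=1 -> 1101
Step 2: G0=NOT G0=NOT 1=0 G1=(0+1>=1)=1 G2=(1+1>=1)=1 G3=NOT G0=NOT 1=0 -> 0110
Step 3: G0=NOT G0=NOT 0=1 G1=(1+0>=1)=1 G2=(0+1>=1)=1 G3=NOT G0=NOT 0=1 -> 1111
Step 4: G0=NOT G0=NOT 1=0 G1=(1+1>=1)=1 G2=(1+1>=1)=1 G3=NOT G0=NOT 1=0 -> 0110
State from step 4 equals state from step 2 -> cycle length 2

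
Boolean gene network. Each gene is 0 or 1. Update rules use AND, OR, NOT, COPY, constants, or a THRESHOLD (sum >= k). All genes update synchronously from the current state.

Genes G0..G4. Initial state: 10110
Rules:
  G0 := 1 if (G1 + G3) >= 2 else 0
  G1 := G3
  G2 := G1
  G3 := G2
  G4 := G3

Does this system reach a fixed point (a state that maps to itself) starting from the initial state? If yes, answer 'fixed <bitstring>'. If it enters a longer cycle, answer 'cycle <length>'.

Step 0: 10110
Step 1: G0=(0+1>=2)=0 G1=G3=1 G2=G1=0 G3=G2=1 G4=G3=1 -> 01011
Step 2: G0=(1+1>=2)=1 G1=G3=1 G2=G1=1 G3=G2=0 G4=G3=1 -> 11101
Step 3: G0=(1+0>=2)=0 G1=G3=0 G2=G1=1 G3=G2=1 G4=G3=0 -> 00110
Step 4: G0=(0+1>=2)=0 G1=G3=1 G2=G1=0 G3=G2=1 G4=G3=1 -> 01011
Cycle of length 3 starting at step 1 -> no fixed point

Answer: cycle 3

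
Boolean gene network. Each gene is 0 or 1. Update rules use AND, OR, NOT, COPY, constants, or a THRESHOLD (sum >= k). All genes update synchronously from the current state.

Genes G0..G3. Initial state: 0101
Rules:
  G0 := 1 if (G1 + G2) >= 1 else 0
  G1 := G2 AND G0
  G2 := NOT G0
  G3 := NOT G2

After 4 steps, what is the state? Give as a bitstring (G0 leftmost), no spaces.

Step 1: G0=(1+0>=1)=1 G1=G2&G0=0&0=0 G2=NOT G0=NOT 0=1 G3=NOT G2=NOT 0=1 -> 1011
Step 2: G0=(0+1>=1)=1 G1=G2&G0=1&1=1 G2=NOT G0=NOT 1=0 G3=NOT G2=NOT 1=0 -> 1100
Step 3: G0=(1+0>=1)=1 G1=G2&G0=0&1=0 G2=NOT G0=NOT 1=0 G3=NOT G2=NOT 0=1 -> 1001
Step 4: G0=(0+0>=1)=0 G1=G2&G0=0&1=0 G2=NOT G0=NOT 1=0 G3=NOT G2=NOT 0=1 -> 0001

0001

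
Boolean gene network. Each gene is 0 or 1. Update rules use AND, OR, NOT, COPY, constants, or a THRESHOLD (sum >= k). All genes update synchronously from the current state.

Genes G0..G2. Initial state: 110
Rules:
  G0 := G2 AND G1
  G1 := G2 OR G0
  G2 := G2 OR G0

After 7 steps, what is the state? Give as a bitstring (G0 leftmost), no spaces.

Step 1: G0=G2&G1=0&1=0 G1=G2|G0=0|1=1 G2=G2|G0=0|1=1 -> 011
Step 2: G0=G2&G1=1&1=1 G1=G2|G0=1|0=1 G2=G2|G0=1|0=1 -> 111
Step 3: G0=G2&G1=1&1=1 G1=G2|G0=1|1=1 G2=G2|G0=1|1=1 -> 111
Step 4: G0=G2&G1=1&1=1 G1=G2|G0=1|1=1 G2=G2|G0=1|1=1 -> 111
Step 5: G0=G2&G1=1&1=1 G1=G2|G0=1|1=1 G2=G2|G0=1|1=1 -> 111
Step 6: G0=G2&G1=1&1=1 G1=G2|G0=1|1=1 G2=G2|G0=1|1=1 -> 111
Step 7: G0=G2&G1=1&1=1 G1=G2|G0=1|1=1 G2=G2|G0=1|1=1 -> 111

111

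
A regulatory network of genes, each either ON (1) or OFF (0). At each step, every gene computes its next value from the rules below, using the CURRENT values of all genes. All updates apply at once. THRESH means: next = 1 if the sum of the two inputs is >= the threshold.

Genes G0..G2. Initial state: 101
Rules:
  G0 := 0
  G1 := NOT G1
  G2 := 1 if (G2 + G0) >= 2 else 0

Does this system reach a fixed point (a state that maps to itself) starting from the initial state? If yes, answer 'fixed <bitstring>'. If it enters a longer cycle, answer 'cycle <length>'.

Step 0: 101
Step 1: G0=0(const) G1=NOT G1=NOT 0=1 G2=(1+1>=2)=1 -> 011
Step 2: G0=0(const) G1=NOT G1=NOT 1=0 G2=(1+0>=2)=0 -> 000
Step 3: G0=0(const) G1=NOT G1=NOT 0=1 G2=(0+0>=2)=0 -> 010
Step 4: G0=0(const) G1=NOT G1=NOT 1=0 G2=(0+0>=2)=0 -> 000
Cycle of length 2 starting at step 2 -> no fixed point

Answer: cycle 2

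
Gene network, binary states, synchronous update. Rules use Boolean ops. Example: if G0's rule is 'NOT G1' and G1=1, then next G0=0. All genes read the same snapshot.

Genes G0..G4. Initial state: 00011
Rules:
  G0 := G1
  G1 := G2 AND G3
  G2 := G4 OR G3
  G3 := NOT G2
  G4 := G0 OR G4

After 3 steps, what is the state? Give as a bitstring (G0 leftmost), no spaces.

Step 1: G0=G1=0 G1=G2&G3=0&1=0 G2=G4|G3=1|1=1 G3=NOT G2=NOT 0=1 G4=G0|G4=0|1=1 -> 00111
Step 2: G0=G1=0 G1=G2&G3=1&1=1 G2=G4|G3=1|1=1 G3=NOT G2=NOT 1=0 G4=G0|G4=0|1=1 -> 01101
Step 3: G0=G1=1 G1=G2&G3=1&0=0 G2=G4|G3=1|0=1 G3=NOT G2=NOT 1=0 G4=G0|G4=0|1=1 -> 10101

10101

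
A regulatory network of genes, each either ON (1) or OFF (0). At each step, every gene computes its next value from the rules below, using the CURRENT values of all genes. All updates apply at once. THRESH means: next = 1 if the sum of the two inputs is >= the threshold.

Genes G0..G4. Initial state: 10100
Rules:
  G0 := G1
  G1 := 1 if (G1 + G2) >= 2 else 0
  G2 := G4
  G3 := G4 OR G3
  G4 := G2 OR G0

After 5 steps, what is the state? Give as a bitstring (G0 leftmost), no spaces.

Step 1: G0=G1=0 G1=(0+1>=2)=0 G2=G4=0 G3=G4|G3=0|0=0 G4=G2|G0=1|1=1 -> 00001
Step 2: G0=G1=0 G1=(0+0>=2)=0 G2=G4=1 G3=G4|G3=1|0=1 G4=G2|G0=0|0=0 -> 00110
Step 3: G0=G1=0 G1=(0+1>=2)=0 G2=G4=0 G3=G4|G3=0|1=1 G4=G2|G0=1|0=1 -> 00011
Step 4: G0=G1=0 G1=(0+0>=2)=0 G2=G4=1 G3=G4|G3=1|1=1 G4=G2|G0=0|0=0 -> 00110
Step 5: G0=G1=0 G1=(0+1>=2)=0 G2=G4=0 G3=G4|G3=0|1=1 G4=G2|G0=1|0=1 -> 00011

00011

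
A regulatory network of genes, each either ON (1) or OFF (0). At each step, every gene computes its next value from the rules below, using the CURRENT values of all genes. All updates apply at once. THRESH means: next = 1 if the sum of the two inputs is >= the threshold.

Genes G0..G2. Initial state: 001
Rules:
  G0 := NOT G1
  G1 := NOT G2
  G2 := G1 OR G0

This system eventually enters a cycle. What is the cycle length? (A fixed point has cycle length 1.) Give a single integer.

Answer: 3

Derivation:
Step 0: 001
Step 1: G0=NOT G1=NOT 0=1 G1=NOT G2=NOT 1=0 G2=G1|G0=0|0=0 -> 100
Step 2: G0=NOT G1=NOT 0=1 G1=NOT G2=NOT 0=1 G2=G1|G0=0|1=1 -> 111
Step 3: G0=NOT G1=NOT 1=0 G1=NOT G2=NOT 1=0 G2=G1|G0=1|1=1 -> 001
State from step 3 equals state from step 0 -> cycle length 3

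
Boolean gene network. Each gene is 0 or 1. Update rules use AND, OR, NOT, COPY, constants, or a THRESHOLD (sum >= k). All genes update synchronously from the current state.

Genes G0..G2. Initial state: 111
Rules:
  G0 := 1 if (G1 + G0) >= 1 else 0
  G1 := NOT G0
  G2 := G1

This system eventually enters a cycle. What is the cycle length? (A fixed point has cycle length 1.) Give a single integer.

Answer: 1

Derivation:
Step 0: 111
Step 1: G0=(1+1>=1)=1 G1=NOT G0=NOT 1=0 G2=G1=1 -> 101
Step 2: G0=(0+1>=1)=1 G1=NOT G0=NOT 1=0 G2=G1=0 -> 100
Step 3: G0=(0+1>=1)=1 G1=NOT G0=NOT 1=0 G2=G1=0 -> 100
State from step 3 equals state from step 2 -> cycle length 1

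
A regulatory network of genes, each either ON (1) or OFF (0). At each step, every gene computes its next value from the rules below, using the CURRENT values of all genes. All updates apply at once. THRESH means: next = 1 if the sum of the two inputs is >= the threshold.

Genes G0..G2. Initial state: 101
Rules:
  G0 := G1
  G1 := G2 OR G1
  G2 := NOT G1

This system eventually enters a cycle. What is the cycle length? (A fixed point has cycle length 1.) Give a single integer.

Step 0: 101
Step 1: G0=G1=0 G1=G2|G1=1|0=1 G2=NOT G1=NOT 0=1 -> 011
Step 2: G0=G1=1 G1=G2|G1=1|1=1 G2=NOT G1=NOT 1=0 -> 110
Step 3: G0=G1=1 G1=G2|G1=0|1=1 G2=NOT G1=NOT 1=0 -> 110
State from step 3 equals state from step 2 -> cycle length 1

Answer: 1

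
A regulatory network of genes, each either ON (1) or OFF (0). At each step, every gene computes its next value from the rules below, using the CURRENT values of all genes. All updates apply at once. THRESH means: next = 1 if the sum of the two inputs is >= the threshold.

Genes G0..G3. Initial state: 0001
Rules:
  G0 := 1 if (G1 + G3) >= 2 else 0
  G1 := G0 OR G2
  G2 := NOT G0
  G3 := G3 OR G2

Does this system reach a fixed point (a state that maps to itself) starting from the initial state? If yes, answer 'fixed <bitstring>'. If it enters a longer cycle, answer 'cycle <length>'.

Answer: fixed 1101

Derivation:
Step 0: 0001
Step 1: G0=(0+1>=2)=0 G1=G0|G2=0|0=0 G2=NOT G0=NOT 0=1 G3=G3|G2=1|0=1 -> 0011
Step 2: G0=(0+1>=2)=0 G1=G0|G2=0|1=1 G2=NOT G0=NOT 0=1 G3=G3|G2=1|1=1 -> 0111
Step 3: G0=(1+1>=2)=1 G1=G0|G2=0|1=1 G2=NOT G0=NOT 0=1 G3=G3|G2=1|1=1 -> 1111
Step 4: G0=(1+1>=2)=1 G1=G0|G2=1|1=1 G2=NOT G0=NOT 1=0 G3=G3|G2=1|1=1 -> 1101
Step 5: G0=(1+1>=2)=1 G1=G0|G2=1|0=1 G2=NOT G0=NOT 1=0 G3=G3|G2=1|0=1 -> 1101
Fixed point reached at step 4: 1101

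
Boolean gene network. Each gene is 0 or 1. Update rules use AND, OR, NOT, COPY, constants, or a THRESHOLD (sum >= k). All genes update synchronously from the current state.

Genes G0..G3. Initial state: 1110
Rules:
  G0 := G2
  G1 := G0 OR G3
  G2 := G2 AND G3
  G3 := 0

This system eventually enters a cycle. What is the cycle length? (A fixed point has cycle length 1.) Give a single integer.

Step 0: 1110
Step 1: G0=G2=1 G1=G0|G3=1|0=1 G2=G2&G3=1&0=0 G3=0(const) -> 1100
Step 2: G0=G2=0 G1=G0|G3=1|0=1 G2=G2&G3=0&0=0 G3=0(const) -> 0100
Step 3: G0=G2=0 G1=G0|G3=0|0=0 G2=G2&G3=0&0=0 G3=0(const) -> 0000
Step 4: G0=G2=0 G1=G0|G3=0|0=0 G2=G2&G3=0&0=0 G3=0(const) -> 0000
State from step 4 equals state from step 3 -> cycle length 1

Answer: 1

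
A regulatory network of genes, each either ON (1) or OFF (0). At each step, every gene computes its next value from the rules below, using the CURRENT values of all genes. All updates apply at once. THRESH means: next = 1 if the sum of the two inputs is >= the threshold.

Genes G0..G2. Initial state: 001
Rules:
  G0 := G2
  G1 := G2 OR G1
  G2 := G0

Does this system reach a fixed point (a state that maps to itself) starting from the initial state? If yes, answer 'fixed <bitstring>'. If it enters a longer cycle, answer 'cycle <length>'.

Answer: cycle 2

Derivation:
Step 0: 001
Step 1: G0=G2=1 G1=G2|G1=1|0=1 G2=G0=0 -> 110
Step 2: G0=G2=0 G1=G2|G1=0|1=1 G2=G0=1 -> 011
Step 3: G0=G2=1 G1=G2|G1=1|1=1 G2=G0=0 -> 110
Cycle of length 2 starting at step 1 -> no fixed point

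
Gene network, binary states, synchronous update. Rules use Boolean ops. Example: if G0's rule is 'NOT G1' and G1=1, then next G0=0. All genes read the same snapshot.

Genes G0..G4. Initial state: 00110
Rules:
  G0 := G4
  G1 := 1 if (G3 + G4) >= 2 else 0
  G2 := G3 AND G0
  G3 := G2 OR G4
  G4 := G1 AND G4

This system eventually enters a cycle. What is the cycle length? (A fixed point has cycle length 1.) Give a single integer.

Step 0: 00110
Step 1: G0=G4=0 G1=(1+0>=2)=0 G2=G3&G0=1&0=0 G3=G2|G4=1|0=1 G4=G1&G4=0&0=0 -> 00010
Step 2: G0=G4=0 G1=(1+0>=2)=0 G2=G3&G0=1&0=0 G3=G2|G4=0|0=0 G4=G1&G4=0&0=0 -> 00000
Step 3: G0=G4=0 G1=(0+0>=2)=0 G2=G3&G0=0&0=0 G3=G2|G4=0|0=0 G4=G1&G4=0&0=0 -> 00000
State from step 3 equals state from step 2 -> cycle length 1

Answer: 1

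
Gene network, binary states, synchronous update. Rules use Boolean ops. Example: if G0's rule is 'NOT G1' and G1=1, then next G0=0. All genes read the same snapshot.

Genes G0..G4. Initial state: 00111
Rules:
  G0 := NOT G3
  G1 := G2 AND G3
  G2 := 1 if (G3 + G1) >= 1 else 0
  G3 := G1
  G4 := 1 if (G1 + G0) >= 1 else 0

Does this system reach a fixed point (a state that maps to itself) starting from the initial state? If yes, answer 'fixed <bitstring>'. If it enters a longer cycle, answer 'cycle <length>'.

Answer: cycle 2

Derivation:
Step 0: 00111
Step 1: G0=NOT G3=NOT 1=0 G1=G2&G3=1&1=1 G2=(1+0>=1)=1 G3=G1=0 G4=(0+0>=1)=0 -> 01100
Step 2: G0=NOT G3=NOT 0=1 G1=G2&G3=1&0=0 G2=(0+1>=1)=1 G3=G1=1 G4=(1+0>=1)=1 -> 10111
Step 3: G0=NOT G3=NOT 1=0 G1=G2&G3=1&1=1 G2=(1+0>=1)=1 G3=G1=0 G4=(0+1>=1)=1 -> 01101
Step 4: G0=NOT G3=NOT 0=1 G1=G2&G3=1&0=0 G2=(0+1>=1)=1 G3=G1=1 G4=(1+0>=1)=1 -> 10111
Cycle of length 2 starting at step 2 -> no fixed point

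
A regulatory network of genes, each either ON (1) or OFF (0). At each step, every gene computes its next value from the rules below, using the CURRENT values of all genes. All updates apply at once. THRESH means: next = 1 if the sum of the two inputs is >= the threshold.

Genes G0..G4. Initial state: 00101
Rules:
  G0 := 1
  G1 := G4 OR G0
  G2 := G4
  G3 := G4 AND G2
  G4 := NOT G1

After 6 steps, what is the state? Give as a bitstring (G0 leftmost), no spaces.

Step 1: G0=1(const) G1=G4|G0=1|0=1 G2=G4=1 G3=G4&G2=1&1=1 G4=NOT G1=NOT 0=1 -> 11111
Step 2: G0=1(const) G1=G4|G0=1|1=1 G2=G4=1 G3=G4&G2=1&1=1 G4=NOT G1=NOT 1=0 -> 11110
Step 3: G0=1(const) G1=G4|G0=0|1=1 G2=G4=0 G3=G4&G2=0&1=0 G4=NOT G1=NOT 1=0 -> 11000
Step 4: G0=1(const) G1=G4|G0=0|1=1 G2=G4=0 G3=G4&G2=0&0=0 G4=NOT G1=NOT 1=0 -> 11000
Step 5: G0=1(const) G1=G4|G0=0|1=1 G2=G4=0 G3=G4&G2=0&0=0 G4=NOT G1=NOT 1=0 -> 11000
Step 6: G0=1(const) G1=G4|G0=0|1=1 G2=G4=0 G3=G4&G2=0&0=0 G4=NOT G1=NOT 1=0 -> 11000

11000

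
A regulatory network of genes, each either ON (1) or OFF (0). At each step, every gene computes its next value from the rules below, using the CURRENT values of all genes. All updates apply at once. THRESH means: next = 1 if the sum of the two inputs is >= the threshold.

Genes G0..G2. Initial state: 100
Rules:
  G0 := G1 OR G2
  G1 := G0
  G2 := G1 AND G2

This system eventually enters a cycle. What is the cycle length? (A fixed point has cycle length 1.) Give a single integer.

Answer: 2

Derivation:
Step 0: 100
Step 1: G0=G1|G2=0|0=0 G1=G0=1 G2=G1&G2=0&0=0 -> 010
Step 2: G0=G1|G2=1|0=1 G1=G0=0 G2=G1&G2=1&0=0 -> 100
State from step 2 equals state from step 0 -> cycle length 2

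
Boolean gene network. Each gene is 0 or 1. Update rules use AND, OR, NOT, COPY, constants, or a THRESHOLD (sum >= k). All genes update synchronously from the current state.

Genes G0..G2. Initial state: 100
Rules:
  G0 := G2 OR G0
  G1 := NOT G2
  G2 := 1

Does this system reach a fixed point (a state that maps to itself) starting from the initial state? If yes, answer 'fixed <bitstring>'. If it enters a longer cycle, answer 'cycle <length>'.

Answer: fixed 101

Derivation:
Step 0: 100
Step 1: G0=G2|G0=0|1=1 G1=NOT G2=NOT 0=1 G2=1(const) -> 111
Step 2: G0=G2|G0=1|1=1 G1=NOT G2=NOT 1=0 G2=1(const) -> 101
Step 3: G0=G2|G0=1|1=1 G1=NOT G2=NOT 1=0 G2=1(const) -> 101
Fixed point reached at step 2: 101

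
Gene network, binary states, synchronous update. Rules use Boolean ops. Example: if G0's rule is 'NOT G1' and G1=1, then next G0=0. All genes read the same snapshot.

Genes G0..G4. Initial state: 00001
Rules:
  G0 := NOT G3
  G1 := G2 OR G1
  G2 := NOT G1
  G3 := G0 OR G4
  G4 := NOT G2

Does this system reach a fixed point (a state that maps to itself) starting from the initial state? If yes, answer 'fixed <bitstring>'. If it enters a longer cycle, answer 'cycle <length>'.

Answer: fixed 01011

Derivation:
Step 0: 00001
Step 1: G0=NOT G3=NOT 0=1 G1=G2|G1=0|0=0 G2=NOT G1=NOT 0=1 G3=G0|G4=0|1=1 G4=NOT G2=NOT 0=1 -> 10111
Step 2: G0=NOT G3=NOT 1=0 G1=G2|G1=1|0=1 G2=NOT G1=NOT 0=1 G3=G0|G4=1|1=1 G4=NOT G2=NOT 1=0 -> 01110
Step 3: G0=NOT G3=NOT 1=0 G1=G2|G1=1|1=1 G2=NOT G1=NOT 1=0 G3=G0|G4=0|0=0 G4=NOT G2=NOT 1=0 -> 01000
Step 4: G0=NOT G3=NOT 0=1 G1=G2|G1=0|1=1 G2=NOT G1=NOT 1=0 G3=G0|G4=0|0=0 G4=NOT G2=NOT 0=1 -> 11001
Step 5: G0=NOT G3=NOT 0=1 G1=G2|G1=0|1=1 G2=NOT G1=NOT 1=0 G3=G0|G4=1|1=1 G4=NOT G2=NOT 0=1 -> 11011
Step 6: G0=NOT G3=NOT 1=0 G1=G2|G1=0|1=1 G2=NOT G1=NOT 1=0 G3=G0|G4=1|1=1 G4=NOT G2=NOT 0=1 -> 01011
Step 7: G0=NOT G3=NOT 1=0 G1=G2|G1=0|1=1 G2=NOT G1=NOT 1=0 G3=G0|G4=0|1=1 G4=NOT G2=NOT 0=1 -> 01011
Fixed point reached at step 6: 01011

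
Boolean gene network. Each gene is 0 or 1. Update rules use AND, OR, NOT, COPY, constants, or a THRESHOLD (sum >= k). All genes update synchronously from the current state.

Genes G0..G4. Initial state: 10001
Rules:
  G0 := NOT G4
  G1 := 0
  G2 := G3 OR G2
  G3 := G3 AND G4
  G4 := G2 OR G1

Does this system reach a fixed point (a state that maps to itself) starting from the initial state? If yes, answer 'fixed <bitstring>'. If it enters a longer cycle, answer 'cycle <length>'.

Step 0: 10001
Step 1: G0=NOT G4=NOT 1=0 G1=0(const) G2=G3|G2=0|0=0 G3=G3&G4=0&1=0 G4=G2|G1=0|0=0 -> 00000
Step 2: G0=NOT G4=NOT 0=1 G1=0(const) G2=G3|G2=0|0=0 G3=G3&G4=0&0=0 G4=G2|G1=0|0=0 -> 10000
Step 3: G0=NOT G4=NOT 0=1 G1=0(const) G2=G3|G2=0|0=0 G3=G3&G4=0&0=0 G4=G2|G1=0|0=0 -> 10000
Fixed point reached at step 2: 10000

Answer: fixed 10000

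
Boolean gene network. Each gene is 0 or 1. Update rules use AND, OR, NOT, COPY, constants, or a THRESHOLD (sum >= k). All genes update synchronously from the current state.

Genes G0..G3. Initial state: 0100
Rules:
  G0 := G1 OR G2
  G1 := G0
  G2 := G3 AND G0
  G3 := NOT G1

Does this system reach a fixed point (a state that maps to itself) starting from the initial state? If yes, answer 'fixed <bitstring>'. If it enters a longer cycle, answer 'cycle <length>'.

Step 0: 0100
Step 1: G0=G1|G2=1|0=1 G1=G0=0 G2=G3&G0=0&0=0 G3=NOT G1=NOT 1=0 -> 1000
Step 2: G0=G1|G2=0|0=0 G1=G0=1 G2=G3&G0=0&1=0 G3=NOT G1=NOT 0=1 -> 0101
Step 3: G0=G1|G2=1|0=1 G1=G0=0 G2=G3&G0=1&0=0 G3=NOT G1=NOT 1=0 -> 1000
Cycle of length 2 starting at step 1 -> no fixed point

Answer: cycle 2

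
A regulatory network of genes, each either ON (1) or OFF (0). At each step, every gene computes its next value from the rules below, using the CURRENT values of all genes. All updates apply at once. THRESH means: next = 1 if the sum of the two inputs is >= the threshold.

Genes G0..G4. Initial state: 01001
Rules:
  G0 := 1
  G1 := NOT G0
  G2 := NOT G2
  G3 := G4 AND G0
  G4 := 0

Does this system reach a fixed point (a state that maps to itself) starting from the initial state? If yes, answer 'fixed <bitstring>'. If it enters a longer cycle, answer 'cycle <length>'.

Answer: cycle 2

Derivation:
Step 0: 01001
Step 1: G0=1(const) G1=NOT G0=NOT 0=1 G2=NOT G2=NOT 0=1 G3=G4&G0=1&0=0 G4=0(const) -> 11100
Step 2: G0=1(const) G1=NOT G0=NOT 1=0 G2=NOT G2=NOT 1=0 G3=G4&G0=0&1=0 G4=0(const) -> 10000
Step 3: G0=1(const) G1=NOT G0=NOT 1=0 G2=NOT G2=NOT 0=1 G3=G4&G0=0&1=0 G4=0(const) -> 10100
Step 4: G0=1(const) G1=NOT G0=NOT 1=0 G2=NOT G2=NOT 1=0 G3=G4&G0=0&1=0 G4=0(const) -> 10000
Cycle of length 2 starting at step 2 -> no fixed point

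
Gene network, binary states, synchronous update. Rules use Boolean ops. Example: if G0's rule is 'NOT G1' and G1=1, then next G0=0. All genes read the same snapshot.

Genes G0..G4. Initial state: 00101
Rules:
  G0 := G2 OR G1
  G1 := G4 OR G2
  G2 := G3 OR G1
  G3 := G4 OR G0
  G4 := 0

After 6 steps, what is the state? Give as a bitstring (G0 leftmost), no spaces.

Step 1: G0=G2|G1=1|0=1 G1=G4|G2=1|1=1 G2=G3|G1=0|0=0 G3=G4|G0=1|0=1 G4=0(const) -> 11010
Step 2: G0=G2|G1=0|1=1 G1=G4|G2=0|0=0 G2=G3|G1=1|1=1 G3=G4|G0=0|1=1 G4=0(const) -> 10110
Step 3: G0=G2|G1=1|0=1 G1=G4|G2=0|1=1 G2=G3|G1=1|0=1 G3=G4|G0=0|1=1 G4=0(const) -> 11110
Step 4: G0=G2|G1=1|1=1 G1=G4|G2=0|1=1 G2=G3|G1=1|1=1 G3=G4|G0=0|1=1 G4=0(const) -> 11110
Step 5: G0=G2|G1=1|1=1 G1=G4|G2=0|1=1 G2=G3|G1=1|1=1 G3=G4|G0=0|1=1 G4=0(const) -> 11110
Step 6: G0=G2|G1=1|1=1 G1=G4|G2=0|1=1 G2=G3|G1=1|1=1 G3=G4|G0=0|1=1 G4=0(const) -> 11110

11110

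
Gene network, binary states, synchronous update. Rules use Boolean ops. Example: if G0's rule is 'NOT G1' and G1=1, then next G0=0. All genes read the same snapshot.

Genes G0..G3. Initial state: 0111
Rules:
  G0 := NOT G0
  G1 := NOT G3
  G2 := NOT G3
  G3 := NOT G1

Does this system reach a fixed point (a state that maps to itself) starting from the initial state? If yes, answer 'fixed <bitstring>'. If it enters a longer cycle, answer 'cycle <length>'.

Step 0: 0111
Step 1: G0=NOT G0=NOT 0=1 G1=NOT G3=NOT 1=0 G2=NOT G3=NOT 1=0 G3=NOT G1=NOT 1=0 -> 1000
Step 2: G0=NOT G0=NOT 1=0 G1=NOT G3=NOT 0=1 G2=NOT G3=NOT 0=1 G3=NOT G1=NOT 0=1 -> 0111
Cycle of length 2 starting at step 0 -> no fixed point

Answer: cycle 2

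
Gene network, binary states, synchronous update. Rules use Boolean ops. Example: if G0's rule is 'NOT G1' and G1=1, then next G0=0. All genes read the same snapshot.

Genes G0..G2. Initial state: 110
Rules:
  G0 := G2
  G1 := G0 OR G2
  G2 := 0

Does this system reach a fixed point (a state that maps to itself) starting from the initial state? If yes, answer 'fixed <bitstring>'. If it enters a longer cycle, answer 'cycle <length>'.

Answer: fixed 000

Derivation:
Step 0: 110
Step 1: G0=G2=0 G1=G0|G2=1|0=1 G2=0(const) -> 010
Step 2: G0=G2=0 G1=G0|G2=0|0=0 G2=0(const) -> 000
Step 3: G0=G2=0 G1=G0|G2=0|0=0 G2=0(const) -> 000
Fixed point reached at step 2: 000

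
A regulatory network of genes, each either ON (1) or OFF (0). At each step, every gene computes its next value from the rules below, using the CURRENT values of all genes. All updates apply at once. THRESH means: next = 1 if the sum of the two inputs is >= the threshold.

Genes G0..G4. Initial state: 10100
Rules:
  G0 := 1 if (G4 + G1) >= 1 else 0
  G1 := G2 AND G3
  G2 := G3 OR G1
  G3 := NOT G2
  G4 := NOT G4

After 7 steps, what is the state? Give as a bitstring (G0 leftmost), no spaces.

Step 1: G0=(0+0>=1)=0 G1=G2&G3=1&0=0 G2=G3|G1=0|0=0 G3=NOT G2=NOT 1=0 G4=NOT G4=NOT 0=1 -> 00001
Step 2: G0=(1+0>=1)=1 G1=G2&G3=0&0=0 G2=G3|G1=0|0=0 G3=NOT G2=NOT 0=1 G4=NOT G4=NOT 1=0 -> 10010
Step 3: G0=(0+0>=1)=0 G1=G2&G3=0&1=0 G2=G3|G1=1|0=1 G3=NOT G2=NOT 0=1 G4=NOT G4=NOT 0=1 -> 00111
Step 4: G0=(1+0>=1)=1 G1=G2&G3=1&1=1 G2=G3|G1=1|0=1 G3=NOT G2=NOT 1=0 G4=NOT G4=NOT 1=0 -> 11100
Step 5: G0=(0+1>=1)=1 G1=G2&G3=1&0=0 G2=G3|G1=0|1=1 G3=NOT G2=NOT 1=0 G4=NOT G4=NOT 0=1 -> 10101
Step 6: G0=(1+0>=1)=1 G1=G2&G3=1&0=0 G2=G3|G1=0|0=0 G3=NOT G2=NOT 1=0 G4=NOT G4=NOT 1=0 -> 10000
Step 7: G0=(0+0>=1)=0 G1=G2&G3=0&0=0 G2=G3|G1=0|0=0 G3=NOT G2=NOT 0=1 G4=NOT G4=NOT 0=1 -> 00011

00011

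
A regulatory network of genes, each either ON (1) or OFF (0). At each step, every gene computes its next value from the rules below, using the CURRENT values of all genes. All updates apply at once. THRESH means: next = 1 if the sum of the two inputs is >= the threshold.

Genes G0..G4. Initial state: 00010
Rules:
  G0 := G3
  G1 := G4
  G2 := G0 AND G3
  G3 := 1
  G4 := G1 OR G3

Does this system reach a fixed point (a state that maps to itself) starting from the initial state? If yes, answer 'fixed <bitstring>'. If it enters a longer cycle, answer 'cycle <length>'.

Answer: fixed 11111

Derivation:
Step 0: 00010
Step 1: G0=G3=1 G1=G4=0 G2=G0&G3=0&1=0 G3=1(const) G4=G1|G3=0|1=1 -> 10011
Step 2: G0=G3=1 G1=G4=1 G2=G0&G3=1&1=1 G3=1(const) G4=G1|G3=0|1=1 -> 11111
Step 3: G0=G3=1 G1=G4=1 G2=G0&G3=1&1=1 G3=1(const) G4=G1|G3=1|1=1 -> 11111
Fixed point reached at step 2: 11111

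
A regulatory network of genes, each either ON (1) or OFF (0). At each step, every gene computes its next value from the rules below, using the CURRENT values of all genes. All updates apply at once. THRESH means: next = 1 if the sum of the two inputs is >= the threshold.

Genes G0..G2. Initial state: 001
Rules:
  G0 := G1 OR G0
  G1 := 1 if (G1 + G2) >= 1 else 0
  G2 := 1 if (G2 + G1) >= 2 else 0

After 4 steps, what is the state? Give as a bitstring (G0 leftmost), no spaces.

Step 1: G0=G1|G0=0|0=0 G1=(0+1>=1)=1 G2=(1+0>=2)=0 -> 010
Step 2: G0=G1|G0=1|0=1 G1=(1+0>=1)=1 G2=(0+1>=2)=0 -> 110
Step 3: G0=G1|G0=1|1=1 G1=(1+0>=1)=1 G2=(0+1>=2)=0 -> 110
Step 4: G0=G1|G0=1|1=1 G1=(1+0>=1)=1 G2=(0+1>=2)=0 -> 110

110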